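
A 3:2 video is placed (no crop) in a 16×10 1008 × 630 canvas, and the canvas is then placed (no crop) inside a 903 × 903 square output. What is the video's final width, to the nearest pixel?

3:2 in 1008×630: fills the height, so the video is 945.00 × 630.00.
The 16×10 canvas is width-limited in 903×903, giving 903.00 × 564.38; scale factor 0.8958.
So the video's width is 945.00 × 0.8958 ≈ 846.56.

847 px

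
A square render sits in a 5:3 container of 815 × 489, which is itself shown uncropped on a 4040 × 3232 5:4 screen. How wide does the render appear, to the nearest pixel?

2424 px

Inside the 815×489 canvas the render is height-limited at 489.00 × 489.00.
The 5:3 canvas is width-limited in 4040×3232, giving 4040.00 × 2424.00; scale factor 4.9571.
So the render's width is 489.00 × 4.9571 ≈ 2424.00.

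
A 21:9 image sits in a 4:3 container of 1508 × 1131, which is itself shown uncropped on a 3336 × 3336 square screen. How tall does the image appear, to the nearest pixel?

Inside the 1508×1131 canvas the image is width-limited at 1508.00 × 646.29.
4:3 in 3336×3336: fills the width, so the intermediate becomes 3336.00 × 2502.00 — a scale of ×2.2122.
The image scales with it: height 646.29 × 2.2122 ≈ 1429.71.

1430 px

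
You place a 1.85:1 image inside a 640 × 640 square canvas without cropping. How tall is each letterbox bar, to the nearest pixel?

147 px

1.85:1 is wider than square, so it spans the full width.
That makes the image 345.95 px tall (640 / 1.850).
640 − 345.95 = 294.05 px of bars (147.03 each).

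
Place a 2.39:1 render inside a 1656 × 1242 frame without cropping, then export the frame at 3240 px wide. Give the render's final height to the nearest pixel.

1356 px

In the 1656×1242 frame the render fills the width: height = 1656 / 2.390 ≈ 692.89 px.
Scaling 1656 → 3240 is ×1.9565, so the height becomes 692.89 × 1.9565 ≈ 1355.65 px.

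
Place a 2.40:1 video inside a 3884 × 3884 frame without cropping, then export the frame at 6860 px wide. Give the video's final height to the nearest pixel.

2858 px

Fitted into 3884×3884, the video spans the width; its height is 3884 / 2.400 ≈ 1618.33 px.
The frame scales by 6860/3884 = 1.7662; 1618.33 × 1.7662 ≈ 2858.33 px.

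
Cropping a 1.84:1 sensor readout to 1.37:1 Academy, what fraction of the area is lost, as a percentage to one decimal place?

Going from 1.84:1 to 1.37:1 Academy means cutting width while keeping height.
Area ratio = (1.370)/(1.840) = 74.46%; the remaining 25.54% is cropped out.

25.5%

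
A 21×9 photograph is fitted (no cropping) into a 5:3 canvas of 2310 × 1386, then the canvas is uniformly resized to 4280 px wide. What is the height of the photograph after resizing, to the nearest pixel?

Fitted into 2310×1386, the photograph spans the width; its height is 2310 × 9/21 ≈ 990.00 px.
Resizing to 4280 px wide multiplies everything by 1.8528: 990.00 → 1834.29 px.

1834 px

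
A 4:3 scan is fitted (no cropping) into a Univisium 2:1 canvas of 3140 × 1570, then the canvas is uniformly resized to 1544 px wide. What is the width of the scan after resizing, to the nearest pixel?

At 3140×1570 the scan is height-limited, so width = 1570 × 4/3 ≈ 2093.33 px.
Scaling 3140 → 1544 is ×0.4917, so the width becomes 2093.33 × 0.4917 ≈ 1029.33 px.

1029 px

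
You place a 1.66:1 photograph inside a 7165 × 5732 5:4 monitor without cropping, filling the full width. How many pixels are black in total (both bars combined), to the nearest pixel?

10143741 pixels

The photograph is 7165 / 1.660 ≈ 4316.2651 px tall.
5732 − 4316.2651 = 1415.7349 px of bars.
Bar area = 1415.7349 × 7165 ≈ 10143741 px.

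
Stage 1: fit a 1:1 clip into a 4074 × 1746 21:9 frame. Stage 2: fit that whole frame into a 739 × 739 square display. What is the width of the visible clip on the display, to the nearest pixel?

317 px

1:1 in 4074×1746: fills the height, so the clip is 1746.00 × 1746.00.
The 21:9 canvas is width-limited in 739×739, giving 739.00 × 316.71; scale factor 0.1814.
The clip scales with it: width 1746.00 × 0.1814 ≈ 316.71.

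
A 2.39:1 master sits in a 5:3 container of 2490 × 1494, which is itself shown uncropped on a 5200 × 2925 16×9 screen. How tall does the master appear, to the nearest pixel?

2.39:1 in 2490×1494: fills the width, so the master is 2490.00 × 1041.84.
The 5:3 canvas is height-limited in 5200×2925, giving 4875.00 × 2925.00; scale factor 1.9578.
Applying the same ×1.9578: 1041.84 → 2039.75.

2040 px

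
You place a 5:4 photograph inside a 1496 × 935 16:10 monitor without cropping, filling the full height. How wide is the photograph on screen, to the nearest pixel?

1169 px

The photograph is 935 × 5/4 ≈ 1168.75 px wide.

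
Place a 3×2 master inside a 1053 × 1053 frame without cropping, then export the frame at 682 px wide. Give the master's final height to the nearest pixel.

455 px

In the 1053×1053 frame the master fills the width: height = 1053 × 2/3 ≈ 702.00 px.
Scaling 1053 → 682 is ×0.6477, so the height becomes 702.00 × 0.6477 ≈ 454.67 px.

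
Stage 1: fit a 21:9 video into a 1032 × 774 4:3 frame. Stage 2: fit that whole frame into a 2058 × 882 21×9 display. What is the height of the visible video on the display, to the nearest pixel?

504 px

Inside the 1032×774 canvas the video is width-limited at 1032.00 × 442.29.
Second fit — the 4:3 canvas into 2058×882 spans the height: 1176.00 × 882.00 (×1.1395 from 1032×774).
Applying the same ×1.1395: 442.29 → 504.00.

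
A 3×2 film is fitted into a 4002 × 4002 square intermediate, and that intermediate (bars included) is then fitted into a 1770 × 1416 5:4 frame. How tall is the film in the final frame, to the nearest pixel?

First fit — 3×2 into 4002×4002 spans the width: 4002.00 × 2668.00.
The square canvas is height-limited in 1770×1416, giving 1416.00 × 1416.00; scale factor 0.3538.
The film scales with it: height 2668.00 × 0.3538 ≈ 944.00.

944 px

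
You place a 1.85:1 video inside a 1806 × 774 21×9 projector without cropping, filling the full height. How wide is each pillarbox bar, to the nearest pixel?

The video is 774 × 1.850 ≈ 1431.90 px wide.
Leftover width: 1806 − 1431.90 = 374.10 px → 187.05 each side.

187 px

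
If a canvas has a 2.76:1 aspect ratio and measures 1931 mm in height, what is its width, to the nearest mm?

At 2.76:1, 1931 × 2.760 ≈ 5329.56.

5330 mm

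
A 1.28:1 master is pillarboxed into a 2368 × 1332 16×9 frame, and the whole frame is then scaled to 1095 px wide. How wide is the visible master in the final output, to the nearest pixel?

At 2368×1332 the master is height-limited, so width = 1332 × 1.280 ≈ 1704.96 px.
Scaling 2368 → 1095 is ×0.4624, so the width becomes 1704.96 × 0.4624 ≈ 788.40 px.

788 px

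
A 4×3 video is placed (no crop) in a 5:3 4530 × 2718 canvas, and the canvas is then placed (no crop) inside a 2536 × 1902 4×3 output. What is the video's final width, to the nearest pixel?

Inside the 4530×2718 canvas the video is height-limited at 3624.00 × 2718.00.
The 5:3 canvas is width-limited in 2536×1902, giving 2536.00 × 1521.60; scale factor 0.5598.
The video scales with it: width 3624.00 × 0.5598 ≈ 2028.80.

2029 px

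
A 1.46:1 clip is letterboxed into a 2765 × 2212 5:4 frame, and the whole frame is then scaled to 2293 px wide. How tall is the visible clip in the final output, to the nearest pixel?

In the 2765×2212 frame the clip fills the width: height = 2765 / 1.460 ≈ 1893.84 px.
Resizing to 2293 px wide multiplies everything by 0.8293: 1893.84 → 1570.55 px.

1571 px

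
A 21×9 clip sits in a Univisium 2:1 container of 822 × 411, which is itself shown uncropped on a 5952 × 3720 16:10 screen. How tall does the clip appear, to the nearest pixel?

2551 px

First fit — 21×9 into 822×411 spans the width: 822.00 × 352.29.
The Univisium 2:1 canvas is width-limited in 5952×3720, giving 5952.00 × 2976.00; scale factor 7.2409.
So the clip's height is 352.29 × 7.2409 ≈ 2550.86.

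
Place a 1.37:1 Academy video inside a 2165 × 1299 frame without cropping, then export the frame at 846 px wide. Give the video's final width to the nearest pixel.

Fitted into 2165×1299, the video spans the height; its width is 1299 × 1.370 ≈ 1779.63 px.
Scaling 2165 → 846 is ×0.3908, so the width becomes 1779.63 × 0.3908 ≈ 695.41 px.

695 px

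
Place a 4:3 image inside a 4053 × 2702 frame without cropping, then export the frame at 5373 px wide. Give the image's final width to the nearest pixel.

4776 px

At 4053×2702 the image is height-limited, so width = 2702 × 4/3 ≈ 3602.67 px.
The frame scales by 5373/4053 = 1.3257; 3602.67 × 1.3257 ≈ 4776.00 px.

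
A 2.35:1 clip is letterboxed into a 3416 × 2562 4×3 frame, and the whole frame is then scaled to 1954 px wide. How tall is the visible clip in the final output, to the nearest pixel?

831 px

At 3416×2562 the clip is width-limited, so height = 3416 / 2.350 ≈ 1453.62 px.
Resizing to 1954 px wide multiplies everything by 0.5720: 1453.62 → 831.49 px.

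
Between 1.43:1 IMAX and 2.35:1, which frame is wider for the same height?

2.35:1

1.43 and 2.35; 2.35 > 1.43.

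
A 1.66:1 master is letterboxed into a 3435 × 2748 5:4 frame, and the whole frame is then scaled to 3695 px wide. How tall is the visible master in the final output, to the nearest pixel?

Fitted into 3435×2748, the master spans the width; its height is 3435 / 1.660 ≈ 2069.28 px.
The frame scales by 3695/3435 = 1.0757; 2069.28 × 1.0757 ≈ 2225.90 px.

2226 px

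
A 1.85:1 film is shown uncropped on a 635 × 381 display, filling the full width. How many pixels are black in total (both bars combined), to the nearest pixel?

Content height = 635 / 1.850 ≈ 343.2432 px.
381 − 343.2432 = 37.7568 px of bars.
Across the 635-px span: 37.7568 × 635 ≈ 23976 px.

23976 pixels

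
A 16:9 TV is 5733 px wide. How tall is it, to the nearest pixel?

3225 px

5733 × 9/16 = 3224.81.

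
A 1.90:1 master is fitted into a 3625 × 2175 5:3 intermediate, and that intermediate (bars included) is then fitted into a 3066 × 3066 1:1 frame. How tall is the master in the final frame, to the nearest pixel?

First fit — 1.90:1 into 3625×2175 spans the width: 3625.00 × 1907.89.
Second fit — the 5:3 canvas into 3066×3066 spans the width: 3066.00 × 1839.60 (×0.8458 from 3625×2175).
So the master's height is 1907.89 × 0.8458 ≈ 1613.68.

1614 px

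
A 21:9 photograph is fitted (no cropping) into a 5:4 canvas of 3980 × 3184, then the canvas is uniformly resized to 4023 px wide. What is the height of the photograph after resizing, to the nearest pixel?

1724 px

At 3980×3184 the photograph is width-limited, so height = 3980 × 9/21 ≈ 1705.71 px.
Scaling 3980 → 4023 is ×1.0108, so the height becomes 1705.71 × 1.0108 ≈ 1724.14 px.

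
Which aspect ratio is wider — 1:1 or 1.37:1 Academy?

1 and 1.37; 1.37 > 1.

1.37:1 Academy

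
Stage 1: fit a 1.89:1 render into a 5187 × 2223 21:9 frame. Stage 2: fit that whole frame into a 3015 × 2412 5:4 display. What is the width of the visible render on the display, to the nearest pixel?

1.89:1 in 5187×2223: fills the height, so the render is 4201.47 × 2223.00.
21:9 in 3015×2412: fills the width, so the intermediate becomes 3015.00 × 1292.14 — a scale of ×0.5813.
So the render's width is 4201.47 × 0.5813 ≈ 2442.15.

2442 px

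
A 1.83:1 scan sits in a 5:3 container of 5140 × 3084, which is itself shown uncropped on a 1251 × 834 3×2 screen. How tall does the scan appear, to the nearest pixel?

1.83:1 in 5140×3084: fills the width, so the scan is 5140.00 × 2808.74.
5:3 in 1251×834: fills the width, so the intermediate becomes 1251.00 × 750.60 — a scale of ×0.2434.
The scan scales with it: height 2808.74 × 0.2434 ≈ 683.61.

684 px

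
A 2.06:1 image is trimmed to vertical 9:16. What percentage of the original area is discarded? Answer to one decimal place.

72.7%

Going from 2.06:1 to vertical 9:16 means cutting width while keeping height.
Area ratio = (0.562)/(2.060) = 27.31%; the remaining 72.69% is cropped out.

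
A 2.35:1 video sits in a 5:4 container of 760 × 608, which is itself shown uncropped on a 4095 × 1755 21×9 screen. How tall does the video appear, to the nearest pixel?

934 px

2.35:1 in 760×608: fills the width, so the video is 760.00 × 323.40.
Second fit — the 5:4 canvas into 4095×1755 spans the height: 2193.75 × 1755.00 (×2.8865 from 760×608).
The video scales with it: height 323.40 × 2.8865 ≈ 933.51.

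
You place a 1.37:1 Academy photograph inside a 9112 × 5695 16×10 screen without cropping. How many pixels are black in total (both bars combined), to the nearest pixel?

Since 1.370 < 1.600, the photograph is height-limited.
That makes the image 7802.1500 px wide (5695 × 1.370).
9112 − 7802.1500 = 1309.8500 px of bars.
Bar area = 1309.8500 × 5695 ≈ 7459596 px.

7459596 pixels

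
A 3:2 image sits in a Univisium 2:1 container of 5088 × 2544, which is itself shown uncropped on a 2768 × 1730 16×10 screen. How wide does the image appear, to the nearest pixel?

Inside the 5088×2544 canvas the image is height-limited at 3816.00 × 2544.00.
Second fit — the Univisium 2:1 canvas into 2768×1730 spans the width: 2768.00 × 1384.00 (×0.5440 from 5088×2544).
The image scales with it: width 3816.00 × 0.5440 ≈ 2076.00.

2076 px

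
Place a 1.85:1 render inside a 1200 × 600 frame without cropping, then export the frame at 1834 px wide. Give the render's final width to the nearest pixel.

1696 px

In the 1200×600 frame the render fills the height: width = 600 × 1.850 ≈ 1110.00 px.
Resizing to 1834 px wide multiplies everything by 1.5283: 1110.00 → 1696.45 px.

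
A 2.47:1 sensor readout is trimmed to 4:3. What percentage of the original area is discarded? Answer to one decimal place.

46.0%

The height stays; only width is cut (since 4:3 is narrower than 2.47:1).
Area ratio = (1.333)/(2.470) = 53.98%; the remaining 46.02% is cropped out.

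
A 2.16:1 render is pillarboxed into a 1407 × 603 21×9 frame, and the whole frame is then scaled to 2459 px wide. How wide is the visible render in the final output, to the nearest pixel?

At 1407×603 the render is height-limited, so width = 603 × 2.160 ≈ 1302.48 px.
Scaling 1407 → 2459 is ×1.7477, so the width becomes 1302.48 × 1.7477 ≈ 2276.33 px.

2276 px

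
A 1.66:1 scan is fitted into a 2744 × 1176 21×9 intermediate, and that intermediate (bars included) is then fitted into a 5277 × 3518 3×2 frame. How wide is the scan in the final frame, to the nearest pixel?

3754 px

First fit — 1.66:1 into 2744×1176 spans the height: 1952.16 × 1176.00.
The 21×9 canvas is width-limited in 5277×3518, giving 5277.00 × 2261.57; scale factor 1.9231.
Applying the same ×1.9231: 1952.16 → 3754.21.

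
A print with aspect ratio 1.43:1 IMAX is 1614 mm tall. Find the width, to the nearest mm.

1614 × 1.430 = 2308.02.

2308 mm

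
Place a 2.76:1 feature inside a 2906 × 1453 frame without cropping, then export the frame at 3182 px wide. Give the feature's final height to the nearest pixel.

Fitted into 2906×1453, the feature spans the width; its height is 2906 / 2.760 ≈ 1052.90 px.
The frame scales by 3182/2906 = 1.0950; 1052.90 × 1.0950 ≈ 1152.90 px.

1153 px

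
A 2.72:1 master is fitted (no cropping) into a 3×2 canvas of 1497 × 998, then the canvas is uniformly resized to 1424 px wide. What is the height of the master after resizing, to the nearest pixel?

In the 1497×998 frame the master fills the width: height = 1497 / 2.720 ≈ 550.37 px.
Resizing to 1424 px wide multiplies everything by 0.9512: 550.37 → 523.53 px.

524 px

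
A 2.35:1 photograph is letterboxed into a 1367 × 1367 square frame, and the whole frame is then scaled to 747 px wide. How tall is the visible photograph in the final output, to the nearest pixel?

At 1367×1367 the photograph is width-limited, so height = 1367 / 2.350 ≈ 581.70 px.
Scaling 1367 → 747 is ×0.5465, so the height becomes 581.70 × 0.5465 ≈ 317.87 px.

318 px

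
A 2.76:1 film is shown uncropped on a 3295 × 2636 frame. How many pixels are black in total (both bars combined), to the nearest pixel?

2.76:1 (2.760) > 5:4 (1.250), so the film fills the width.
That makes the image 1193.8406 px tall (3295 / 2.760).
Leftover height: 2636 − 1193.8406 = 1442.1594 px.
Bar area = 1442.1594 × 3295 ≈ 4751915 px.

4751915 pixels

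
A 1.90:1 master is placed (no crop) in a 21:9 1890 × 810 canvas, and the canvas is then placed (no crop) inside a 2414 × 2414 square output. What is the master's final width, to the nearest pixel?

1.90:1 in 1890×810: fills the height, so the master is 1539.00 × 810.00.
Second fit — the 21:9 canvas into 2414×2414 spans the width: 2414.00 × 1034.57 (×1.2772 from 1890×810).
Applying the same ×1.2772: 1539.00 → 1965.69.

1966 px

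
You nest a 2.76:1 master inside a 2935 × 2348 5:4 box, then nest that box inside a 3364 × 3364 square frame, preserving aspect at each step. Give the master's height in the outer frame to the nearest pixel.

First fit — 2.76:1 into 2935×2348 spans the width: 2935.00 × 1063.41.
Second fit — the 5:4 canvas into 3364×3364 spans the width: 3364.00 × 2691.20 (×1.1462 from 2935×2348).
The master scales with it: height 1063.41 × 1.1462 ≈ 1218.84.

1219 px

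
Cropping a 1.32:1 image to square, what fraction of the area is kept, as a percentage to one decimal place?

square is narrower than 1.32:1, so the crop keeps the full height and trims the width.
(1.000)/(1.320) ≈ 0.758 of the area survives.

75.8%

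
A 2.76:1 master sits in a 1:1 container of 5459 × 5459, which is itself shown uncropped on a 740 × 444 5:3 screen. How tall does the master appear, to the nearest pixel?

161 px

Inside the 5459×5459 canvas the master is width-limited at 5459.00 × 1977.90.
Second fit — the 1:1 canvas into 740×444 spans the height: 444.00 × 444.00 (×0.0813 from 5459×5459).
Applying the same ×0.0813: 1977.90 → 160.87.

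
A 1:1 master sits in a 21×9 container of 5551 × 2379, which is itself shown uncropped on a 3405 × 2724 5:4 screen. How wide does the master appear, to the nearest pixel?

1:1 in 5551×2379: fills the height, so the master is 2379.00 × 2379.00.
21×9 in 3405×2724: fills the width, so the intermediate becomes 3405.00 × 1459.29 — a scale of ×0.6134.
The master scales with it: width 2379.00 × 0.6134 ≈ 1459.29.

1459 px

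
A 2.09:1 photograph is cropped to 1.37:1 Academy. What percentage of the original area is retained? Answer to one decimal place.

65.6%

1.37:1 Academy is narrower than 2.09:1, so the crop keeps the full height and trims the width.
Fraction kept = (1.370)/(2.090) ≈ 65.55%.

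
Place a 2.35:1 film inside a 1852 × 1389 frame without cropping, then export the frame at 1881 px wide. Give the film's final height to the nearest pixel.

800 px

In the 1852×1389 frame the film fills the width: height = 1852 / 2.350 ≈ 788.09 px.
The frame scales by 1881/1852 = 1.0157; 788.09 × 1.0157 ≈ 800.43 px.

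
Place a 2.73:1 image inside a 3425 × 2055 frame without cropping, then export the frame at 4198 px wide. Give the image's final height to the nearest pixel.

1538 px

At 3425×2055 the image is width-limited, so height = 3425 / 2.730 ≈ 1254.58 px.
The frame scales by 4198/3425 = 1.2257; 1254.58 × 1.2257 ≈ 1537.73 px.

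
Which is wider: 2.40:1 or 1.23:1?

2.40:1

2.4 and 1.23; 2.4 > 1.23.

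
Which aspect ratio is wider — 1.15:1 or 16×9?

16×9

1.15 and 16×9 = 1.778; 1.778 > 1.15.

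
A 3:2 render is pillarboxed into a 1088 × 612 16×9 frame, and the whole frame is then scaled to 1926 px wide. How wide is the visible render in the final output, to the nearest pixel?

1625 px

Fitted into 1088×612, the render spans the height; its width is 612 × 3/2 ≈ 918.00 px.
Scaling 1088 → 1926 is ×1.7702, so the width becomes 918.00 × 1.7702 ≈ 1625.06 px.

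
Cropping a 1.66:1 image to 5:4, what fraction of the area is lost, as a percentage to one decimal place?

24.7%

Going from 1.66:1 to 5:4 means cutting width while keeping height.
(1.250)/(1.660) ≈ 0.753 of the area survives, leaving 24.70% discarded.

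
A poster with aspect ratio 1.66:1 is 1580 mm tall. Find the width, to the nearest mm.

2623 mm

1580 × 1.660 = 2622.80.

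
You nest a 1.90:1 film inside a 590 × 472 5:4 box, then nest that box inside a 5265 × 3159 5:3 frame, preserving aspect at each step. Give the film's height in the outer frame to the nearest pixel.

Inside the 590×472 canvas the film is width-limited at 590.00 × 310.53.
5:4 in 5265×3159: fills the height, so the intermediate becomes 3948.75 × 3159.00 — a scale of ×6.6928.
So the film's height is 310.53 × 6.6928 ≈ 2078.29.

2078 px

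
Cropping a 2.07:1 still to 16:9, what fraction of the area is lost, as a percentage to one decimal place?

The height stays; only width is cut (since 16:9 is narrower than 2.07:1).
Fraction kept = (1.778)/(2.070) ≈ 85.88%, so 14.12% is lost.

14.1%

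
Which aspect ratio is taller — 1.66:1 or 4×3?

4×3

1.66 and 4×3 = 1.333; 1.66 > 1.333. The smaller width-to-height ratio is the taller frame.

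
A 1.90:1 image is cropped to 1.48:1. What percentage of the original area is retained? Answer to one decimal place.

1.48:1 is narrower than 1.90:1, so the crop keeps the full height and trims the width.
Fraction kept = (1.480)/(1.900) ≈ 77.89%.

77.9%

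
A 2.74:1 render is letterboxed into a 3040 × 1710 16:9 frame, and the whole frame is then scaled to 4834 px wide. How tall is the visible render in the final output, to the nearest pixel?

1764 px

In the 3040×1710 frame the render fills the width: height = 3040 / 2.740 ≈ 1109.49 px.
Resizing to 4834 px wide multiplies everything by 1.5901: 1109.49 → 1764.23 px.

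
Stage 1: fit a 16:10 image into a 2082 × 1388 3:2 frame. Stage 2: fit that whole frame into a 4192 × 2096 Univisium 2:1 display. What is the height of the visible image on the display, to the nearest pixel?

First fit — 16:10 into 2082×1388 spans the width: 2082.00 × 1301.25.
Second fit — the 3:2 canvas into 4192×2096 spans the height: 3144.00 × 2096.00 (×1.5101 from 2082×1388).
Applying the same ×1.5101: 1301.25 → 1965.00.

1965 px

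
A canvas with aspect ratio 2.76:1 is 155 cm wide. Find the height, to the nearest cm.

At 2.76:1, 155 / 2.760 ≈ 56.16.

56 cm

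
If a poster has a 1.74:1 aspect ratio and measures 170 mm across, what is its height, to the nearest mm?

At 1.74:1, 170 / 1.740 ≈ 97.70.

98 mm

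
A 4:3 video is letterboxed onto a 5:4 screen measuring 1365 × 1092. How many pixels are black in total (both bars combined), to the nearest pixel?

93161 pixels

4:3 is wider than 5:4, so it spans the full width.
That makes the image 1023.7500 px tall (1365 × 3/4).
Leftover height: 1092 − 1023.7500 = 68.2500 px.
Across the 1365-px span: 68.2500 × 1365 ≈ 93161 px.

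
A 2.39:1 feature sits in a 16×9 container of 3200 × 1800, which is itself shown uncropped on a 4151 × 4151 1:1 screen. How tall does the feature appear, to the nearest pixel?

1737 px

Inside the 3200×1800 canvas the feature is width-limited at 3200.00 × 1338.91.
Second fit — the 16×9 canvas into 4151×4151 spans the width: 4151.00 × 2334.94 (×1.2972 from 3200×1800).
So the feature's height is 1338.91 × 1.2972 ≈ 1736.82.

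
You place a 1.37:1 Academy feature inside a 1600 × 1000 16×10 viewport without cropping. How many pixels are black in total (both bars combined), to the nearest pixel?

230000 pixels

1.37:1 Academy is narrower than 16×10, so it spans the full height.
Content width = 1000 × 1.370 ≈ 1370.0000 px.
Black = 1600 − 1370.0000 = 230.0000 px.
That's 230.0000 × 1000 ≈ 230000 black pixels.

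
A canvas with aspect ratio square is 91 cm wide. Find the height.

91 cm

91 × 1/1 = 91.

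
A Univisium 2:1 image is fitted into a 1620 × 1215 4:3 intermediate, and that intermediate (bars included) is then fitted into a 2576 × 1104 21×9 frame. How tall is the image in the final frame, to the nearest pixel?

First fit — Univisium 2:1 into 1620×1215 spans the width: 1620.00 × 810.00.
4:3 in 2576×1104: fills the height, so the intermediate becomes 1472.00 × 1104.00 — a scale of ×0.9086.
Applying the same ×0.9086: 810.00 → 736.00.

736 px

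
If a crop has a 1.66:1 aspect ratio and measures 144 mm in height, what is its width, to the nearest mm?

At 1.66:1, 144 × 1.660 ≈ 239.04.

239 mm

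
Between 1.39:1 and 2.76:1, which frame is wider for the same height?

1.39 and 2.76; 2.76 > 1.39.

2.76:1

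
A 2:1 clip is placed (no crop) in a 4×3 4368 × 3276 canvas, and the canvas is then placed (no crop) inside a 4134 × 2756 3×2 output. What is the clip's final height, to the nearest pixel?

First fit — 2:1 into 4368×3276 spans the width: 4368.00 × 2184.00.
The 4×3 canvas is height-limited in 4134×2756, giving 3674.67 × 2756.00; scale factor 0.8413.
Applying the same ×0.8413: 2184.00 → 1837.33.

1837 px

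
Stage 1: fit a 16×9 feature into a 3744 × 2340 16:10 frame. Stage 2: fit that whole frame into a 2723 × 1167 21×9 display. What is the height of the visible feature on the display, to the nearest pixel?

First fit — 16×9 into 3744×2340 spans the width: 3744.00 × 2106.00.
Second fit — the 16:10 canvas into 2723×1167 spans the height: 1867.20 × 1167.00 (×0.4987 from 3744×2340).
Applying the same ×0.4987: 2106.00 → 1050.30.

1050 px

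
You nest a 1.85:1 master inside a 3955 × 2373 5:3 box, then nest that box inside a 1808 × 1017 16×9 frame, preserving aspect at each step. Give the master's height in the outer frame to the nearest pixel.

Inside the 3955×2373 canvas the master is width-limited at 3955.00 × 2137.84.
Second fit — the 5:3 canvas into 1808×1017 spans the height: 1695.00 × 1017.00 (×0.4286 from 3955×2373).
The master scales with it: height 2137.84 × 0.4286 ≈ 916.22.

916 px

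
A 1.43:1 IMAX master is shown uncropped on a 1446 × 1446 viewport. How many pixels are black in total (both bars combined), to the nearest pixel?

Since 1.430 > 1.000, the master is width-limited.
That makes the image 1011.1888 px tall (1446 / 1.430).
Leftover height: 1446 − 1011.1888 = 434.8112 px.
That's 434.8112 × 1446 ≈ 628737 black pixels.

628737 pixels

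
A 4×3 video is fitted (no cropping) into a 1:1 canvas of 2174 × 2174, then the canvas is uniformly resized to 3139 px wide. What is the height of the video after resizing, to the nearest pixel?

At 2174×2174 the video is width-limited, so height = 2174 × 3/4 ≈ 1630.50 px.
Scaling 2174 → 3139 is ×1.4439, so the height becomes 1630.50 × 1.4439 ≈ 2354.25 px.

2354 px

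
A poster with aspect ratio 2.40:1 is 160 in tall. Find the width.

At 2.40:1, 160 × 2.400 ≈ 384.

384 in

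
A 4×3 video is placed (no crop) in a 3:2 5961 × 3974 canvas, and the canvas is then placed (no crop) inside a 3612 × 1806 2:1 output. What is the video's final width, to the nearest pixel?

Inside the 5961×3974 canvas the video is height-limited at 5298.67 × 3974.00.
3:2 in 3612×1806: fills the height, so the intermediate becomes 2709.00 × 1806.00 — a scale of ×0.4545.
Applying the same ×0.4545: 5298.67 → 2408.00.

2408 px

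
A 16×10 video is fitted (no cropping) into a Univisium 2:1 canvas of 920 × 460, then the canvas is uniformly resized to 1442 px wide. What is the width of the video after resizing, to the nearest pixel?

Fitted into 920×460, the video spans the height; its width is 460 × 16/10 ≈ 736.00 px.
Resizing to 1442 px wide multiplies everything by 1.5674: 736.00 → 1153.60 px.

1154 px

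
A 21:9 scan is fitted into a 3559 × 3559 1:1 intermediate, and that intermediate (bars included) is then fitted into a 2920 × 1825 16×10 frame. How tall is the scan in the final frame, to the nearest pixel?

First fit — 21:9 into 3559×3559 spans the width: 3559.00 × 1525.29.
The 1:1 canvas is height-limited in 2920×1825, giving 1825.00 × 1825.00; scale factor 0.5128.
So the scan's height is 1525.29 × 0.5128 ≈ 782.14.

782 px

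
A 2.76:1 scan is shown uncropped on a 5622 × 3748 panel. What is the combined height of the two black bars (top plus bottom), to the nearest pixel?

1711 px

2.76:1 (2.760) > 3:2 (1.500), so the scan fills the width.
The scan is 5622 / 2.760 ≈ 2036.96 px tall.
Leftover height: 3748 − 2036.96 = 1711.04 px.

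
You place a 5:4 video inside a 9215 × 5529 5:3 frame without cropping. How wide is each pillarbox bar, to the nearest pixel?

1152 px

5:4 is narrower than 5:3, so it spans the full height.
The video is 5529 × 5/4 ≈ 6911.25 px wide.
Leftover width: 9215 − 6911.25 = 2303.75 px → 1151.88 each side.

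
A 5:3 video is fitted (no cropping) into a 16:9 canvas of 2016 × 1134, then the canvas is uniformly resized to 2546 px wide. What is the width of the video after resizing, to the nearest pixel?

2387 px

At 2016×1134 the video is height-limited, so width = 1134 × 5/3 ≈ 1890.00 px.
Resizing to 2546 px wide multiplies everything by 1.2629: 1890.00 → 2386.88 px.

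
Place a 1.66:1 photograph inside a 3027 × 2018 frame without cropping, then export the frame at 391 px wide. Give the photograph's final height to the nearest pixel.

236 px

In the 3027×2018 frame the photograph fills the width: height = 3027 / 1.660 ≈ 1823.49 px.
The frame scales by 391/3027 = 0.1292; 1823.49 × 0.1292 ≈ 235.54 px.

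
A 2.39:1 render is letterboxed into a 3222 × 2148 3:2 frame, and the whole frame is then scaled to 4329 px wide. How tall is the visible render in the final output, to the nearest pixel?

Fitted into 3222×2148, the render spans the width; its height is 3222 / 2.390 ≈ 1348.12 px.
Resizing to 4329 px wide multiplies everything by 1.3436: 1348.12 → 1811.30 px.

1811 px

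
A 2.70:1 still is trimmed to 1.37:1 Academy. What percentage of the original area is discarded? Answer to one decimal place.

The height stays; only width is cut (since 1.37:1 Academy is narrower than 2.70:1).
Fraction kept = (1.370)/(2.700) ≈ 50.74%, so 49.26% is lost.

49.3%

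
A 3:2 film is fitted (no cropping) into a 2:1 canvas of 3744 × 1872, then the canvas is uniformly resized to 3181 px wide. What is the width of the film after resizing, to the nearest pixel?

2386 px

At 3744×1872 the film is height-limited, so width = 1872 × 3/2 ≈ 2808.00 px.
Resizing to 3181 px wide multiplies everything by 0.8496: 2808.00 → 2385.75 px.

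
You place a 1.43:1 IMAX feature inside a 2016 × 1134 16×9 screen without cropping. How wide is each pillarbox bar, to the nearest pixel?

Since 1.430 < 1.778, the feature is height-limited.
The feature is 1134 × 1.430 ≈ 1621.62 px wide.
2016 − 1621.62 = 394.38 px of bars (197.19 each).

197 px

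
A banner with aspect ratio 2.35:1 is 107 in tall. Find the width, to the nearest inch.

At 2.35:1, 107 × 2.350 ≈ 251.45.

251 in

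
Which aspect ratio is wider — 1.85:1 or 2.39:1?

2.39:1

1.85 and 2.39; 2.39 > 1.85.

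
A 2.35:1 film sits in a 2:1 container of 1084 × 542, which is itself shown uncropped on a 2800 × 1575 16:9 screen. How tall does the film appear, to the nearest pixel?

Inside the 1084×542 canvas the film is width-limited at 1084.00 × 461.28.
Second fit — the 2:1 canvas into 2800×1575 spans the width: 2800.00 × 1400.00 (×2.5830 from 1084×542).
Applying the same ×2.5830: 461.28 → 1191.49.

1191 px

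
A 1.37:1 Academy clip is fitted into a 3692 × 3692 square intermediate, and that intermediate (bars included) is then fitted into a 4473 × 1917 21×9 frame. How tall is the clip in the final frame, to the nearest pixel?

First fit — 1.37:1 Academy into 3692×3692 spans the width: 3692.00 × 2694.89.
Second fit — the square canvas into 4473×1917 spans the height: 1917.00 × 1917.00 (×0.5192 from 3692×3692).
The clip scales with it: height 2694.89 × 0.5192 ≈ 1399.27.

1399 px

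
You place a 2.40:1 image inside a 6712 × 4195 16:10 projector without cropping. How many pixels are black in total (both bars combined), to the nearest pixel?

2.40:1 is wider than 16:10, so it spans the full width.
The image is 6712 / 2.400 ≈ 2796.6667 px tall.
Black = 4195 − 2796.6667 = 1398.3333 px.
Across the 6712-px span: 1398.3333 × 6712 ≈ 9385613 px.

9385613 pixels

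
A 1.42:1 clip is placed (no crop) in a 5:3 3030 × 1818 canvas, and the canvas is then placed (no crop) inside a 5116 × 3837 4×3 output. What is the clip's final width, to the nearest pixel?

4359 px

Inside the 3030×1818 canvas the clip is height-limited at 2581.56 × 1818.00.
The 5:3 canvas is width-limited in 5116×3837, giving 5116.00 × 3069.60; scale factor 1.6884.
The clip scales with it: width 2581.56 × 1.6884 ≈ 4358.83.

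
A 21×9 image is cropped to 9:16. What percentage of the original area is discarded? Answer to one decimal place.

75.9%

Going from 21×9 to 9:16 means cutting width while keeping height.
(0.562)/(2.333) ≈ 0.241 of the area survives, leaving 75.89% discarded.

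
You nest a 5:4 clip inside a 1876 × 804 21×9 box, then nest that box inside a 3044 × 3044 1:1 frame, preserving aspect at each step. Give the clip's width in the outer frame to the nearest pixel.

1631 px

Inside the 1876×804 canvas the clip is height-limited at 1005.00 × 804.00.
Second fit — the 21×9 canvas into 3044×3044 spans the width: 3044.00 × 1304.57 (×1.6226 from 1876×804).
So the clip's width is 1005.00 × 1.6226 ≈ 1630.71.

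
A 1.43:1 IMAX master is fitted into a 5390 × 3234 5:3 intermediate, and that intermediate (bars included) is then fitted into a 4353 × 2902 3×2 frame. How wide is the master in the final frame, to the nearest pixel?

First fit — 1.43:1 IMAX into 5390×3234 spans the height: 4624.62 × 3234.00.
The 5:3 canvas is width-limited in 4353×2902, giving 4353.00 × 2611.80; scale factor 0.8076.
So the master's width is 4624.62 × 0.8076 ≈ 3734.87.

3735 px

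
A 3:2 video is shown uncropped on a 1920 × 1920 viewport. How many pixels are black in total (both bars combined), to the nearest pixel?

3:2 (1.500) > square (1.000), so the video fills the width.
Content height = 1920 × 2/3 ≈ 1280.0000 px.
Black = 1920 − 1280.0000 = 640.0000 px.
Across the 1920-px span: 640.0000 × 1920 ≈ 1228800 px.

1228800 pixels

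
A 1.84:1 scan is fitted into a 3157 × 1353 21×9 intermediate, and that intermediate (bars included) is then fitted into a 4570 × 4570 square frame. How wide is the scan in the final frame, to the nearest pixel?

3604 px

First fit — 1.84:1 into 3157×1353 spans the height: 2489.52 × 1353.00.
21×9 in 4570×4570: fills the width, so the intermediate becomes 4570.00 × 1958.57 — a scale of ×1.4476.
The scan scales with it: width 2489.52 × 1.4476 ≈ 3603.77.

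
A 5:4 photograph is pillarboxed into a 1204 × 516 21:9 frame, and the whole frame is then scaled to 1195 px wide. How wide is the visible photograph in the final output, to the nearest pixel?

At 1204×516 the photograph is height-limited, so width = 516 × 5/4 ≈ 645.00 px.
Resizing to 1195 px wide multiplies everything by 0.9925: 645.00 → 640.18 px.

640 px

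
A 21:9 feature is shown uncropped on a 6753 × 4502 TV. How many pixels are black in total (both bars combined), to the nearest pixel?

10857859 pixels

21:9 (2.333) > 3:2 (1.500), so the feature fills the width.
That makes the image 2894.1429 px tall (6753 × 9/21).
4502 − 2894.1429 = 1607.8571 px of bars.
That's 1607.8571 × 6753 ≈ 10857859 black pixels.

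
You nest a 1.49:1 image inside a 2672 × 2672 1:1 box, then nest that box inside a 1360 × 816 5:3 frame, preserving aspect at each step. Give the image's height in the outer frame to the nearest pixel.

First fit — 1.49:1 into 2672×2672 spans the width: 2672.00 × 1793.29.
1:1 in 1360×816: fills the height, so the intermediate becomes 816.00 × 816.00 — a scale of ×0.3054.
The image scales with it: height 1793.29 × 0.3054 ≈ 547.65.

548 px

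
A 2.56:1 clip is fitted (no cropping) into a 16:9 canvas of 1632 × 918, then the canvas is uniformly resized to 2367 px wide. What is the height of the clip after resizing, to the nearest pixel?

Fitted into 1632×918, the clip spans the width; its height is 1632 / 2.560 ≈ 637.50 px.
Scaling 1632 → 2367 is ×1.4504, so the height becomes 637.50 × 1.4504 ≈ 924.61 px.

925 px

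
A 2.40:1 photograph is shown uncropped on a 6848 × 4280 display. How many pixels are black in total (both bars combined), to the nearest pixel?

9769813 pixels

2.40:1 (2.400) > 16:10 (1.600), so the photograph fills the width.
That makes the image 2853.3333 px tall (6848 / 2.400).
4280 − 2853.3333 = 1426.6667 px of bars.
Bar area = 1426.6667 × 6848 ≈ 9769813 px.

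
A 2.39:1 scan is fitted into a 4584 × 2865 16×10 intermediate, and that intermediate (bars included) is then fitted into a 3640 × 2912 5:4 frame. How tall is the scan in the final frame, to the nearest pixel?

First fit — 2.39:1 into 4584×2865 spans the width: 4584.00 × 1917.99.
The 16×10 canvas is width-limited in 3640×2912, giving 3640.00 × 2275.00; scale factor 0.7941.
The scan scales with it: height 1917.99 × 0.7941 ≈ 1523.01.

1523 px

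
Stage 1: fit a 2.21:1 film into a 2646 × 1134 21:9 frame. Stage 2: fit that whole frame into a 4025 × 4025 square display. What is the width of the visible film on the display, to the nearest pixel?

Inside the 2646×1134 canvas the film is height-limited at 2506.14 × 1134.00.
Second fit — the 21:9 canvas into 4025×4025 spans the width: 4025.00 × 1725.00 (×1.5212 from 2646×1134).
The film scales with it: width 2506.14 × 1.5212 ≈ 3812.25.

3812 px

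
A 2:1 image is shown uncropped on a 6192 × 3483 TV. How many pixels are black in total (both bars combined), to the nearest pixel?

2396304 pixels

2:1 (2.000) > 16×9 (1.778), so the image fills the width.
Content height = 6192 × 1/2 ≈ 3096.0000 px.
Black = 3483 − 3096.0000 = 387.0000 px.
That's 387.0000 × 6192 ≈ 2396304 black pixels.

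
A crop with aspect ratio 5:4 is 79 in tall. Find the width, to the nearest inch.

Width = 79 × 5/4 = 98.75.

99 in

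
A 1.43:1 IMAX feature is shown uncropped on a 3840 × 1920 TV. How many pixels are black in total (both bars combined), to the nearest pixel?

2101248 pixels

Since 1.430 < 2.000, the feature is height-limited.
The feature is 1920 × 1.430 ≈ 2745.6000 px wide.
Black = 3840 − 2745.6000 = 1094.4000 px.
Across the 1920-px span: 1094.4000 × 1920 ≈ 2101248 px.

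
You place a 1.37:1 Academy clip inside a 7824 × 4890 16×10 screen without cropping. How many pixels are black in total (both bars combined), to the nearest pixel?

Since 1.370 < 1.600, the clip is height-limited.
Content width = 4890 × 1.370 ≈ 6699.3000 px.
7824 − 6699.3000 = 1124.7000 px of bars.
Across the 4890-px span: 1124.7000 × 4890 ≈ 5499783 px.

5499783 pixels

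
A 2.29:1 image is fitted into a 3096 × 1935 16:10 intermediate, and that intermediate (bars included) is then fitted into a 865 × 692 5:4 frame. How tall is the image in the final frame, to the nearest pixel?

378 px

2.29:1 in 3096×1935: fills the width, so the image is 3096.00 × 1351.97.
The 16:10 canvas is width-limited in 865×692, giving 865.00 × 540.62; scale factor 0.2794.
Applying the same ×0.2794: 1351.97 → 377.73.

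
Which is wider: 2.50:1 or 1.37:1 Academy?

2.5 and 1.37; 2.5 > 1.37.

2.50:1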